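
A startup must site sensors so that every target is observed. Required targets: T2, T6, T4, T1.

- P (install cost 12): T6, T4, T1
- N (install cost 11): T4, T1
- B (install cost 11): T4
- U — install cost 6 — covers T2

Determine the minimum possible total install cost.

This is an integer covering problem.
Choose P and U: together they cover T2, T6, T4, T1 — every target.
Total install cost: 12 + 6 = 18.
No cover costs less than 18.

18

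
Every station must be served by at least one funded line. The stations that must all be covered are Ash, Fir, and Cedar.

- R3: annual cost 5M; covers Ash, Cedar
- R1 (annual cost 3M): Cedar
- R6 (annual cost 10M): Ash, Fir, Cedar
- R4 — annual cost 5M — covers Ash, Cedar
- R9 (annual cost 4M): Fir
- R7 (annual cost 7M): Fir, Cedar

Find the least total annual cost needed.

9

This is an integer covering problem.
Choose R3 and R9: together they cover Ash, Fir, Cedar — every station.
Total annual cost: 5 + 4 = 9.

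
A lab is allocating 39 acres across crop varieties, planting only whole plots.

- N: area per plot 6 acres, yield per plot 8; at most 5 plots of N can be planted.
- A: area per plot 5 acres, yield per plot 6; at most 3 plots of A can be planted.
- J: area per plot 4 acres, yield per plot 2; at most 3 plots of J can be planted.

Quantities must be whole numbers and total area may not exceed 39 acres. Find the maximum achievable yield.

50

N has the best ratio (8/6); taking only N gives at most 5×8 = 40 (stopped by the supply cap of 5).
Mixing does better — 4×N and 3×A: area 39 ≤ 39, yield 4·8 + 3·6 = 50.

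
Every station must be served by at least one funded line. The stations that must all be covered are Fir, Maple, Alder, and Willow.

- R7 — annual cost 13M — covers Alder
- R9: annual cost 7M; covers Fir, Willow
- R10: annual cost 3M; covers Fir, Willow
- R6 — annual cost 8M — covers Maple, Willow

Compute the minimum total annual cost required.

Choose R7, R10, and R6: together they cover Fir, Maple, Alder, Willow — every station.
Total annual cost: 13 + 3 + 8 = 24.
No cover costs less than 24.

24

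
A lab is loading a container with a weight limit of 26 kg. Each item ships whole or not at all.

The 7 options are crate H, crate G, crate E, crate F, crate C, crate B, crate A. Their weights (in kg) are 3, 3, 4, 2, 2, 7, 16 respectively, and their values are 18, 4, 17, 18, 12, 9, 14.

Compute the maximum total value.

78

crate H + crate G + crate E + crate F + crate C + crate B: weight 3 + 3 + 4 + 2 + 2 + 7 = 21 ≤ 26, value 18 + 4 + 17 + 18 + 12 + 9 = 78.
crate H + crate E + crate F + crate C + crate B: weight 3 + 4 + 2 + 2 + 7 = 18 ≤ 26, value 18 + 17 + 18 + 12 + 9 = 74.
crate H + crate G + crate E + crate F + crate C: weight 3 + 3 + 4 + 2 + 2 = 14 ≤ 26, value 18 + 4 + 17 + 18 + 12 = 69.
Best is crate H, crate G, crate E, crate F, crate C, and crate B with total value 78.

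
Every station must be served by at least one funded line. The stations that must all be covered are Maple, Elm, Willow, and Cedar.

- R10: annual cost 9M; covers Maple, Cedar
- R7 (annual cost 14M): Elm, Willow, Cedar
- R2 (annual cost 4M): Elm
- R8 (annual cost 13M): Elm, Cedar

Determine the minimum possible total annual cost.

The greedy cost-per-new-station heuristic would pick R2, R10, and R7 for 27, but a cheaper cover exists.
Choose R10 and R7: together they cover Maple, Elm, Willow, Cedar — every station.
Total annual cost: 9 + 14 = 23.
No cover costs less than 23.

23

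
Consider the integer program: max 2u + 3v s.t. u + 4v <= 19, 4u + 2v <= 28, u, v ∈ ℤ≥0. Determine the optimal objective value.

19

Relaxing integrality, the LP optimum is 20.86 at (u,v) = (5.29, 3.43), which is not an integer point.
(u,v)=(5,3): 1·5+4·3=17≤19, 4·5+2·3=26≤28, objective 19.
(u,v)=(6,2): 1·6+4·2=14≤19, 4·6+2·2=28≤28, objective 18.
(u,v)=(4,3): 1·4+4·3=16≤19, 4·4+2·3=22≤28, objective 17.
Maximum is 19 at (u,v)=(5,3).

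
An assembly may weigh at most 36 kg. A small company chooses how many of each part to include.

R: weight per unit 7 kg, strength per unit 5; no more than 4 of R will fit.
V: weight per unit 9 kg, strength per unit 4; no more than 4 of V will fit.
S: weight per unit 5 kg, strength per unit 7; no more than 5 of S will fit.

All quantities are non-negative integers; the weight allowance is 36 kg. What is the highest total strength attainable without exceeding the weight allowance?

40

S has the best ratio (7/5); taking only S gives at most 5×7 = 35 (stopped by the supply cap of 5).
Mixing does better — 1×R and 5×S: weight 32 ≤ 36, strength 1·5 + 5·7 = 40.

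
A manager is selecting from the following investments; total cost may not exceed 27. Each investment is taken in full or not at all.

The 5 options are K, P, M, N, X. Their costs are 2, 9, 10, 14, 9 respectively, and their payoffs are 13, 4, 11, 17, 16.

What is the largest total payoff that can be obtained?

Allowing fractional choices, the relaxed optimum would be about 48.2, but investments are indivisible.
K + M + X: cost 2 + 10 + 9 = 21 ≤ 27, payoff 13 + 11 + 16 = 40.
K + M + N: cost 2 + 10 + 14 = 26 ≤ 27, payoff 13 + 11 + 17 = 41.
K + N + X: cost 2 + 14 + 9 = 25 ≤ 27, payoff 13 + 17 + 16 = 46.
Best is K, N, and X with total payoff 46.

46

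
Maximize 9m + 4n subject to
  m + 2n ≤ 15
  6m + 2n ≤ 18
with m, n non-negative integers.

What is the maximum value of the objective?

The continuous relaxation peaks at (0.6, 7.2) with value 34.20; rounding to a feasible lattice point costs some objective.
(m,n)=(1,6): 1·1+2·6=13≤15, 6·1+2·6=18≤18, objective 33.
(m,n)=(1,5): 1·1+2·5=11≤15, 6·1+2·5=16≤18, objective 29.
Maximum is 33 at (m,n)=(1,6).

33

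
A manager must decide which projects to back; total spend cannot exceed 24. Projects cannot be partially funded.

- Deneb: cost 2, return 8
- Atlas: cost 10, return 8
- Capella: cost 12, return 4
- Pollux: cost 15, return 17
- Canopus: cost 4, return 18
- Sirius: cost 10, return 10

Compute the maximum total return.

This is an integer program with binary decision variables.
Deneb + Pollux + Canopus: cost 2 + 15 + 4 = 21 ≤ 24, return 8 + 17 + 18 = 43.
Deneb + Canopus + Sirius: cost 2 + 4 + 10 = 16 ≤ 24, return 8 + 18 + 10 = 36.
Best is Deneb, Pollux, and Canopus with total return 43.

43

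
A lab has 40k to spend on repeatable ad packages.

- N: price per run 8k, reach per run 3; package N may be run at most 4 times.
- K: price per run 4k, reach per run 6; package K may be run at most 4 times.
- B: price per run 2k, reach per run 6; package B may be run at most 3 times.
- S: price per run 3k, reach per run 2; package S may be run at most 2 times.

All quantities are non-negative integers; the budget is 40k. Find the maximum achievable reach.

49

Take 1×N, 4×K, 3×B, and 2×S: price 36 ≤ 40, reach 1·3 + 4·6 + 3·6 + 2·2 = 49.
B has the best ratio (6/2) and is taken to its limit of 3; remaining capacity is filled optimally with the others.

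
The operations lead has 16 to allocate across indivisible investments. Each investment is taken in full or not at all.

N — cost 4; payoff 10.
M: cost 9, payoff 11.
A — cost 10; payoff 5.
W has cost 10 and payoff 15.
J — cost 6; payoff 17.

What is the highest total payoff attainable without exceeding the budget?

Allowing fractional choices, the relaxed optimum would be about 36.0, but investments are indivisible.
W + J: cost 10 + 6 = 16 ≤ 16, payoff 15 + 17 = 32.
N + J: cost 4 + 6 = 10 ≤ 16, payoff 10 + 17 = 27.
M + J: cost 9 + 6 = 15 ≤ 16, payoff 11 + 17 = 28.
Best is W and J with total payoff 32.

32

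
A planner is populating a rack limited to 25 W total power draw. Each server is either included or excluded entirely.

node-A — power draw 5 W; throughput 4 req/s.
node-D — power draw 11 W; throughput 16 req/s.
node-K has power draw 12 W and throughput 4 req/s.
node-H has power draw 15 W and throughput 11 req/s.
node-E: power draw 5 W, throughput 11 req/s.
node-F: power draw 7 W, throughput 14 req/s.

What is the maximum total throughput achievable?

Take node-D, node-E, and node-F: power draw 11 + 5 + 7 = 23 ≤ 25, throughput 16 + 11 + 14 = 41.
No other feasible combination does better.

41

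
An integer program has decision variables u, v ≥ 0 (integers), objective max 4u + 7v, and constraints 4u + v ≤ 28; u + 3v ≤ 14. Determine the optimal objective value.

41

(u,v)=(5,3) is feasible, giving 41.
(u,v)=(6,2) is feasible, giving 38.
The best lattice point is (5,3), giving 41.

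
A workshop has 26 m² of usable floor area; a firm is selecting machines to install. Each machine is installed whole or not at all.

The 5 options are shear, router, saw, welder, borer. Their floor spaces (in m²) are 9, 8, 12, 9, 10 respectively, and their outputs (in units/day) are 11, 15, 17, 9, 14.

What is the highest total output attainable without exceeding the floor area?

35

This is an integer program with binary decision variables.
Allowing fractional choices, the relaxed optimum would be about 40.4, but machines are indivisible.
router + saw: floor space 8 + 12 = 20 ≤ 26, output 15 + 17 = 32.
saw + borer: floor space 12 + 10 = 22 ≤ 26, output 17 + 14 = 31.
shear + router + welder: floor space 9 + 8 + 9 = 26 ≤ 26, output 11 + 15 + 9 = 35.
Best is shear, router, and welder with total output 35.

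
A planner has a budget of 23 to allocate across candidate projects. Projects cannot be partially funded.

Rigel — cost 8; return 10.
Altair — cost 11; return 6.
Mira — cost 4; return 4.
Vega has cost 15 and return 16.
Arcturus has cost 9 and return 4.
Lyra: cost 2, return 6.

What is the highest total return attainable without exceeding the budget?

26

Allowing fractional choices, the relaxed optimum would be about 29.9, but projects are indivisible.
Rigel + Vega: cost 8 + 15 = 23 ≤ 23, return 10 + 16 = 26.
Mira + Vega + Lyra: cost 4 + 15 + 2 = 21 ≤ 23, return 4 + 16 + 6 = 26.
The maximum return is 26; one optimal choice is Mira, Vega, and Lyra.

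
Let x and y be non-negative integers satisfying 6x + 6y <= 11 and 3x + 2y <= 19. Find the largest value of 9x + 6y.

9

(x,y)=(1,0) is feasible, giving 9.
(x,y)=(0,1) is feasible, giving 6.
(x,y)=(0,0) is feasible, giving 0.
Maximum is 9 at (x,y)=(1,0).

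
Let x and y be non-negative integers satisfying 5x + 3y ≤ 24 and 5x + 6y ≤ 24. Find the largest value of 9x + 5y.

36

(x,y)=(4,0) is feasible, giving 36.
(x,y)=(3,1) is feasible, giving 32.
The best lattice point is (4,0), giving 36.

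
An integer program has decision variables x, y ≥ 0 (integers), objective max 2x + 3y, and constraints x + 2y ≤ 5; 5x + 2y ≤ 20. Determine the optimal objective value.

(x,y)=(3,1) is feasible, giving 9.
(x,y)=(4,0) is feasible, giving 8.
(x,y)=(2,1) is feasible, giving 7.
The best lattice point is (3,1), giving 9.

9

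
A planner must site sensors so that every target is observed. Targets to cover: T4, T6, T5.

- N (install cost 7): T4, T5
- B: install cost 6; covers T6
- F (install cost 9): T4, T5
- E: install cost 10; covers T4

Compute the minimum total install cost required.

This is an integer covering problem.
Choose N and B: together they cover T4, T6, T5 — every target.
Total install cost: 7 + 6 = 13.
No cover costs less than 13.

13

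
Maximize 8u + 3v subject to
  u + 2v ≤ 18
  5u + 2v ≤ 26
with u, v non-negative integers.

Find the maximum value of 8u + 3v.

41

The continuous relaxation peaks at (5.2, 0) with value 41.60; rounding to a feasible lattice point costs some objective.
(u,v)=(4,3) is feasible, giving 41.
(u,v)=(5,0) is feasible, giving 40.
(u,v)=(4,2) is feasible, giving 38.
Maximum is 41 at (u,v)=(4,3).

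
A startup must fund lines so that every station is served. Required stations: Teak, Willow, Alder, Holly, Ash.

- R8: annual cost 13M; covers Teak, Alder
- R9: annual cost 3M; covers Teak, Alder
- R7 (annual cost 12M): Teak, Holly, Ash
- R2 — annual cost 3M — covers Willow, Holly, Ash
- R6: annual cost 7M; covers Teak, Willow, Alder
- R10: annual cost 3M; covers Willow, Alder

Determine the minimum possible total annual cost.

Choose R9 and R2: together they cover Teak, Willow, Alder, Holly, Ash — every station.
Total annual cost: 3 + 3 = 6.
No cover costs less than 6.

6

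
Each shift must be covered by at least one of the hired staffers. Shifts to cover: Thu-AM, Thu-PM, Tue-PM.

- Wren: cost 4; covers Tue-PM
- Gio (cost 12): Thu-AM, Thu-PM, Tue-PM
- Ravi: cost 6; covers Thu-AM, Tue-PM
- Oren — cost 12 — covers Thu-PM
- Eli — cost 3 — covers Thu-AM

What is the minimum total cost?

The greedy cost-per-new-shift heuristic would pick Ravi and Gio for 18, but a cheaper cover exists.
Gio alone covers Thu-AM, Thu-PM, Tue-PM — every shift.
Total cost: 12.
No cover costs less than 12.

12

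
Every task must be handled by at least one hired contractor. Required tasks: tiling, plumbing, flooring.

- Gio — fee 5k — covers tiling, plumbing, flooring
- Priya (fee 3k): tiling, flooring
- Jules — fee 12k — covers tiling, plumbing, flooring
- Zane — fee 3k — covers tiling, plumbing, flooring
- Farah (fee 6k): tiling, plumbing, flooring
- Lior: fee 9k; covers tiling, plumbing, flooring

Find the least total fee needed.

Zane alone covers tiling, plumbing, flooring — every task.
Total fee: 3.
No cover costs less than 3.

3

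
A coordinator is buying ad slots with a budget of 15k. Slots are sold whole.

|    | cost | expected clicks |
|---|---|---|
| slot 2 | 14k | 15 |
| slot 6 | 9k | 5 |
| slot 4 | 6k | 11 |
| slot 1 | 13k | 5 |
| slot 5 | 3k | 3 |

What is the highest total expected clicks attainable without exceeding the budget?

Take slot 6 and slot 4: cost 9 + 6 = 15 ≤ 15, expected clicks 5 + 11 = 16.
No other feasible combination does better.

16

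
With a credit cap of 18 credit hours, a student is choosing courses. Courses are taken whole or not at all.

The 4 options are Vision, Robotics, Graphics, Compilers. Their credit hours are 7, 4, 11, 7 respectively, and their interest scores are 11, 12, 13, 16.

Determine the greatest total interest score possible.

39

Take Vision, Robotics, and Compilers: credit hours 7 + 4 + 7 = 18 ≤ 18, interest score 11 + 12 + 16 = 39.
No other feasible combination does better.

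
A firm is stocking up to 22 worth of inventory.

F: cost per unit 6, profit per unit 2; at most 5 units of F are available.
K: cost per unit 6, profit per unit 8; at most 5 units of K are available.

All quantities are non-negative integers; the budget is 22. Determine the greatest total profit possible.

24

Take 3×K: cost 18 ≤ 22, profit 3·8 = 24.
No other integer combination yields more.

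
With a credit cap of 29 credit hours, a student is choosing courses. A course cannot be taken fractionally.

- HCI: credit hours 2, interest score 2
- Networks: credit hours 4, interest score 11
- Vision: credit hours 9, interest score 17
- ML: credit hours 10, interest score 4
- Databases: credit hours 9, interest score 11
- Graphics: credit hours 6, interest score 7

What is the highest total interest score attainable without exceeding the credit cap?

46

Allowing fractional choices, the relaxed optimum would be about 47.0, but courses are indivisible.
Networks + Vision + Databases: credit hours 4 + 9 + 9 = 22 ≤ 29, interest score 11 + 17 + 11 = 39.
HCI + Networks + Vision + Databases: credit hours 2 + 4 + 9 + 9 = 24 ≤ 29, interest score 2 + 11 + 17 + 11 = 41.
Networks + Vision + Databases + Graphics: credit hours 4 + 9 + 9 + 6 = 28 ≤ 29, interest score 11 + 17 + 11 + 7 = 46.
Best is Networks, Vision, Databases, and Graphics with total interest score 46.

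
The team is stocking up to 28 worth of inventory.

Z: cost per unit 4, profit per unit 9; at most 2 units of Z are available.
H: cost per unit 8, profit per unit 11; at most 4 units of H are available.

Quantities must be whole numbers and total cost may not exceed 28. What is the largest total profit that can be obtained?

42

Z has the best ratio (9/4); taking only Z gives at most 2×9 = 18 (stopped by the supply cap of 2).
Mixing does better — 1×Z and 3×H: cost 28 ≤ 28, profit 1·9 + 3·11 = 42.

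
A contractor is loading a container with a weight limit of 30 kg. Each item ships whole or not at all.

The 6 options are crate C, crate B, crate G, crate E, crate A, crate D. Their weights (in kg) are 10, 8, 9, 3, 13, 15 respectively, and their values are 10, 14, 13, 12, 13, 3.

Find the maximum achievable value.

Take crate C, crate B, crate G, and crate E: weight 10 + 8 + 9 + 3 = 30 ≤ 30, value 10 + 14 + 13 + 12 = 49.
No other feasible combination does better.

49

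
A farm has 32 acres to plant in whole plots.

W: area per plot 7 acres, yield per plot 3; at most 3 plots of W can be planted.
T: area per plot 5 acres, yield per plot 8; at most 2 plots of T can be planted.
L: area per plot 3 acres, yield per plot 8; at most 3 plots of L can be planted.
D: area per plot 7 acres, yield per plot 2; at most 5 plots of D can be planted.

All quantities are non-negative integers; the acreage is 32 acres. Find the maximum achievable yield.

43

1×W, 2×T, and 3×L: area 26 ≤ 32, yield 1·3 + 2·8 + 3·8 = 43.
2×T, 3×L, and 1×D: area 26 ≤ 32, yield 2·8 + 3·8 + 1·2 = 42.
Best is 43.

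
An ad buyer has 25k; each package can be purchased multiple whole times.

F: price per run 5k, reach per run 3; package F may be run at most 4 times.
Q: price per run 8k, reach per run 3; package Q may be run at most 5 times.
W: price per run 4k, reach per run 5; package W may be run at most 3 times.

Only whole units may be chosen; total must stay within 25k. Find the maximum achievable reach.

21

This is a bounded integer knapsack.
1×F, 1×Q, and 3×W: price 25 ≤ 25, reach 1·3 + 1·3 + 3·5 = 21.
2×F and 3×W: price 22 ≤ 25, reach 2·3 + 3·5 = 21.
Best is 21.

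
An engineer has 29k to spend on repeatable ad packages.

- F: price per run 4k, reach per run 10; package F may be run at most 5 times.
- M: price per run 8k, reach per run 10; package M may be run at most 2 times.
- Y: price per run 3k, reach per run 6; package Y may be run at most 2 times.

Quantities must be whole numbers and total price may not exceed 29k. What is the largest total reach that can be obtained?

62

This is a bounded integer knapsack.
F has the best ratio (10/4); taking only F gives at most 5×10 = 50 (stopped by the supply cap of 5).
Mixing does better — 5×F and 2×Y: price 26 ≤ 29, reach 5·10 + 2·6 = 62.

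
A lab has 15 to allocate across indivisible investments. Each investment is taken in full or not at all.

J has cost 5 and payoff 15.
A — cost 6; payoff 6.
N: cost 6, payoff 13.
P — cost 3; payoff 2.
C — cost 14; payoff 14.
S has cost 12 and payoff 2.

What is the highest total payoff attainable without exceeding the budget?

30

Allowing fractional choices, the relaxed optimum would be about 32.0, but investments are indivisible.
J + N: cost 5 + 6 = 11 ≤ 15, payoff 15 + 13 = 28.
J + N + P: cost 5 + 6 + 3 = 14 ≤ 15, payoff 15 + 13 + 2 = 30.
J + A + P: cost 5 + 6 + 3 = 14 ≤ 15, payoff 15 + 6 + 2 = 23.
Best is J, N, and P with total payoff 30.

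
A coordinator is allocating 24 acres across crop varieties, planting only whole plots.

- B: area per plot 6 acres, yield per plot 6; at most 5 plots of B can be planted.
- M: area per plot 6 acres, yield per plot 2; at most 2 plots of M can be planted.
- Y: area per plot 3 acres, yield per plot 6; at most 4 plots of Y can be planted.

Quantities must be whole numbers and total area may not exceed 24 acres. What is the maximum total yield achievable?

This is a bounded integer knapsack.
Take 2×B and 4×Y: area 24 ≤ 24, yield 2·6 + 4·6 = 36.
Y has the best ratio (6/3) and is taken to its limit of 4; remaining capacity is filled optimally with the others.

36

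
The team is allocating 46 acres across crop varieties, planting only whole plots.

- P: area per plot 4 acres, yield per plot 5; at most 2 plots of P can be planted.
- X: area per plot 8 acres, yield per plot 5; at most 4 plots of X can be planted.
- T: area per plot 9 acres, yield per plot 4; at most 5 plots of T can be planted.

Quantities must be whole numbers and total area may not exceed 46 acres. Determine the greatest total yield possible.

30

1×P, 4×X, and 1×T: area 45 ≤ 46, yield 1·5 + 4·5 + 1·4 = 29.
2×P and 4×X: area 40 ≤ 46, yield 2·5 + 4·5 = 30.
Best is 30.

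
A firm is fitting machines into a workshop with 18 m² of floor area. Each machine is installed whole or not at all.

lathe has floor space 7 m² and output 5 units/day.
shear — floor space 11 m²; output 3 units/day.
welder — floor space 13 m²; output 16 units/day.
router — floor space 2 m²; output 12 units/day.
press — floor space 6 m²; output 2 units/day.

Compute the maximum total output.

lathe + router + press: floor space 7 + 2 + 6 = 15 ≤ 18, output 5 + 12 + 2 = 19.
welder + router: floor space 13 + 2 = 15 ≤ 18, output 16 + 12 = 28.
Best is welder and router with total output 28.

28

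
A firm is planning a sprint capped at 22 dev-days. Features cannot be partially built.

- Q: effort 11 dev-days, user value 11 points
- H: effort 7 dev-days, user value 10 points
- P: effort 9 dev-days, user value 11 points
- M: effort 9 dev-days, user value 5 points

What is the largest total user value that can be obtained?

22

H + P: effort 7 + 9 = 16 ≤ 22, user value 10 + 11 = 21.
Q + H: effort 11 + 7 = 18 ≤ 22, user value 11 + 10 = 21.
Q + P: effort 11 + 9 = 20 ≤ 22, user value 11 + 11 = 22.
Best is Q and P with total user value 22.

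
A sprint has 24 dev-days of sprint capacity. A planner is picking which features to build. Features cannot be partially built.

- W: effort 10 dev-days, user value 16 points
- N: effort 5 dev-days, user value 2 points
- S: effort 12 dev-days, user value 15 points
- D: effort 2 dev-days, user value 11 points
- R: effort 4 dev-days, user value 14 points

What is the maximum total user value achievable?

43

Allowing fractional choices, the relaxed optimum would be about 51.0, but features are indivisible.
N + S + D + R: effort 5 + 12 + 2 + 4 = 23 ≤ 24, user value 2 + 15 + 11 + 14 = 42.
W + N + D + R: effort 10 + 5 + 2 + 4 = 21 ≤ 24, user value 16 + 2 + 11 + 14 = 43.
W + S + D: effort 10 + 12 + 2 = 24 ≤ 24, user value 16 + 15 + 11 = 42.
Best is W, N, D, and R with total user value 43.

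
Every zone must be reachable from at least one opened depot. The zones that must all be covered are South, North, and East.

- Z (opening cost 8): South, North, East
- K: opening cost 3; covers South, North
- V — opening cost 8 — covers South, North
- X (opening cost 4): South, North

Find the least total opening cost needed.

8

Z alone covers South, North, East — every zone.
Total opening cost: 8.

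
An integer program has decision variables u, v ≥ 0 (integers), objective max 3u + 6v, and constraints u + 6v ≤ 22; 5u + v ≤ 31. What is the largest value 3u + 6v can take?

The continuous relaxation peaks at (5.66, 2.72) with value 33.31; rounding to a feasible lattice point costs some objective.
(u,v)=(4,3): 1·4+6·3=22≤22, 5·4+1·3=23≤31, objective 30.
(u,v)=(3,3): 1·3+6·3=21≤22, 5·3+1·3=18≤31, objective 27.
(u,v)=(5,2): 1·5+6·2=17≤22, 5·5+1·2=27≤31, objective 27.
The best lattice point is (4,3), giving 30.

30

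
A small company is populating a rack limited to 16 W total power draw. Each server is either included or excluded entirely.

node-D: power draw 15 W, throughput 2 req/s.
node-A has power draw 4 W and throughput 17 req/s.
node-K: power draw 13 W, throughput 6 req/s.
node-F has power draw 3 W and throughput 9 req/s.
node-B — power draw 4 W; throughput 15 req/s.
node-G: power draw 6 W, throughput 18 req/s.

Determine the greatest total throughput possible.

This is a 0-1 knapsack instance.
Take node-A, node-B, and node-G: power draw 4 + 4 + 6 = 14 ≤ 16, throughput 17 + 15 + 18 = 50.
No other feasible combination does better.

50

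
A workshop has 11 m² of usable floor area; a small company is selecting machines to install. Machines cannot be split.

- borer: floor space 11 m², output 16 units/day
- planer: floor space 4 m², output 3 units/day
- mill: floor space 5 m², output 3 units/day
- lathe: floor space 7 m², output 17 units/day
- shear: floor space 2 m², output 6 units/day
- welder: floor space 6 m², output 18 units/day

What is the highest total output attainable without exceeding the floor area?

24

Allowing fractional choices, the relaxed optimum would be about 31.3, but machines are indivisible.
planer + welder: floor space 4 + 6 = 10 ≤ 11, output 3 + 18 = 21.
lathe + shear: floor space 7 + 2 = 9 ≤ 11, output 17 + 6 = 23.
shear + welder: floor space 2 + 6 = 8 ≤ 11, output 6 + 18 = 24.
Best is shear and welder with total output 24.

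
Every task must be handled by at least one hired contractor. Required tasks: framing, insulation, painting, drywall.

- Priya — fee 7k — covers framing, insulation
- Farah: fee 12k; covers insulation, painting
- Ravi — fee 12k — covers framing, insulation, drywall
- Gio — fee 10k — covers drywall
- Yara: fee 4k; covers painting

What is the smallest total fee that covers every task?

Choose Ravi and Yara: together they cover framing, insulation, painting, drywall — every task.
Total fee: 12 + 4 = 16.

16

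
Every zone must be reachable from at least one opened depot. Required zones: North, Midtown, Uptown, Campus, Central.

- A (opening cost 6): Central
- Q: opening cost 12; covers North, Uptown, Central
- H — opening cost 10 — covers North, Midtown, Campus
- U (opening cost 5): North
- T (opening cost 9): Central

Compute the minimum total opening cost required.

22

This is a weighted set-cover instance.
The greedy cost-per-new-zone heuristic would pick H, A, and Q for 28, but a cheaper cover exists.
Choose Q and H: together they cover North, Midtown, Uptown, Campus, Central — every zone.
Total opening cost: 12 + 10 = 22.
No cover costs less than 22.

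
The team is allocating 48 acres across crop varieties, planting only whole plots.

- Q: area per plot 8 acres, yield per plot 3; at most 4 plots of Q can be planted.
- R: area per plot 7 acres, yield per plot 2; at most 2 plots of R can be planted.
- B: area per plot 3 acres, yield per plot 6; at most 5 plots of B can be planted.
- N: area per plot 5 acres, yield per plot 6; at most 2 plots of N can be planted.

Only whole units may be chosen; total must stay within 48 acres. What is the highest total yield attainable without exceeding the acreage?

50

1×Q, 2×R, 5×B, and 2×N: area 47 ≤ 48, yield 1·3 + 2·2 + 5·6 + 2·6 = 49.
2×Q, 1×R, 5×B, and 2×N: area 48 ≤ 48, yield 2·3 + 1·2 + 5·6 + 2·6 = 50.
Best is 50.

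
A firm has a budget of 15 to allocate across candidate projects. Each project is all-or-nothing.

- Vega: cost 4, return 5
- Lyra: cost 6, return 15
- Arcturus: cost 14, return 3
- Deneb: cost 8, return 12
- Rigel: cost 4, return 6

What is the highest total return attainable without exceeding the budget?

27

Take Lyra and Deneb: cost 6 + 8 = 14 ≤ 15, return 15 + 12 = 27.
No other feasible combination does better.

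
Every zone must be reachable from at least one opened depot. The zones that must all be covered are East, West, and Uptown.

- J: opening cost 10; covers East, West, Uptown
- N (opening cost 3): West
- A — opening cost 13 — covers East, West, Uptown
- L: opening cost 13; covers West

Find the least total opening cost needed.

The greedy cost-per-new-zone heuristic would pick N and J for 13, but a cheaper cover exists.
J alone covers East, West, Uptown — every zone.
Total opening cost: 10.
No cover costs less than 10.

10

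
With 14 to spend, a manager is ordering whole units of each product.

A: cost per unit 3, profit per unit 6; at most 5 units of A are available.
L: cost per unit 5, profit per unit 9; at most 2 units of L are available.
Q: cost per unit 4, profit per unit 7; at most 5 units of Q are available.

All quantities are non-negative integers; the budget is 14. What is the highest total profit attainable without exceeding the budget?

27

Take 3×A and 1×L: cost 14 ≤ 14, profit 3·6 + 1·9 = 27.
No other integer combination yields more.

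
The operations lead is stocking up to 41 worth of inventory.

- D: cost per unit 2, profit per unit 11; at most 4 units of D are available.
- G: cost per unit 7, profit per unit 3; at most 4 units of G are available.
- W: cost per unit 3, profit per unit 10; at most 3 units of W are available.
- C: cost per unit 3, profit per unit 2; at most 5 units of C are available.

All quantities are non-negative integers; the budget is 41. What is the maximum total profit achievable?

D has the best ratio (11/2); taking only D gives at most 4×11 = 44 (stopped by the supply cap of 4).
Mixing does better — 4×D, 1×G, 3×W, and 5×C: cost 39 ≤ 41, profit 4·11 + 1·3 + 3·10 + 5·2 = 87.

87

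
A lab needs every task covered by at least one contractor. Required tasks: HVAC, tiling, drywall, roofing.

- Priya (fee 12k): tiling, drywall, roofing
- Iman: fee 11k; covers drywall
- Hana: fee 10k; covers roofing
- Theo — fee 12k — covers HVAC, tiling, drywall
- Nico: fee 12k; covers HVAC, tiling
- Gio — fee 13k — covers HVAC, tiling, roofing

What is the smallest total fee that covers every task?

The greedy cost-per-new-task heuristic would pick Priya and Theo for 24, but a cheaper cover exists.
Choose Hana and Theo: together they cover HVAC, tiling, drywall, roofing — every task.
Total fee: 10 + 12 = 22.
No cover costs less than 22.

22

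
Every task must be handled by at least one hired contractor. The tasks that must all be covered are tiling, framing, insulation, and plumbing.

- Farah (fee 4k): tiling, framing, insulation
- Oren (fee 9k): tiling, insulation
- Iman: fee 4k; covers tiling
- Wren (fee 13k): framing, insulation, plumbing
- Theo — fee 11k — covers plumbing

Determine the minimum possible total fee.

15

Choose Farah and Theo: together they cover tiling, framing, insulation, plumbing — every task.
Total fee: 4 + 11 = 15.
No cover costs less than 15.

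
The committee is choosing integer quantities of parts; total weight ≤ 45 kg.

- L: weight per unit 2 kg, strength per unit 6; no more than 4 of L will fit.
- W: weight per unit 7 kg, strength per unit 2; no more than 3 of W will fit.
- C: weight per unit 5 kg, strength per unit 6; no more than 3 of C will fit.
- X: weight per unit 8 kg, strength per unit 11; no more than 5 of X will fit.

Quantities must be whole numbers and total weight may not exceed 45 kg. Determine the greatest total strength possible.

L has the best ratio (6/2); taking only L gives at most 4×6 = 24 (stopped by the supply cap of 4).
Mixing does better — 4×L, 1×C, and 4×X: weight 45 ≤ 45, strength 4·6 + 1·6 + 4·11 = 74.

74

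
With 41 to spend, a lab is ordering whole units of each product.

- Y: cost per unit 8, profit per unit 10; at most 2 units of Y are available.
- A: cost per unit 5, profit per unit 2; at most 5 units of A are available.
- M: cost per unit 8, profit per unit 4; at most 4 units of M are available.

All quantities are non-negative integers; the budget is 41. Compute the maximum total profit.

32

Y has the best ratio (10/8); taking only Y gives at most 2×10 = 20 (stopped by the supply cap of 2).
Mixing does better — 2×Y and 3×M: cost 40 ≤ 41, profit 2·10 + 3·4 = 32.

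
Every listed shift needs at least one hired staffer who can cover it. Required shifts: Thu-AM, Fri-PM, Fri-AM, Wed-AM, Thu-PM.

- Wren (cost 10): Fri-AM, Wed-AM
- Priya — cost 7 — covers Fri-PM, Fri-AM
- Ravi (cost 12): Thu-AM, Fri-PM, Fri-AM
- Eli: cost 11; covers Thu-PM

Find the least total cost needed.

This is a weighted set-cover instance.
The greedy cost-per-new-shift heuristic would pick Priya, Wren, Eli, and Ravi for 40, but a cheaper cover exists.
Choose Wren, Ravi, and Eli: together they cover Thu-AM, Fri-PM, Fri-AM, Wed-AM, Thu-PM — every shift.
Total cost: 10 + 12 + 11 = 33.
No cover costs less than 33.

33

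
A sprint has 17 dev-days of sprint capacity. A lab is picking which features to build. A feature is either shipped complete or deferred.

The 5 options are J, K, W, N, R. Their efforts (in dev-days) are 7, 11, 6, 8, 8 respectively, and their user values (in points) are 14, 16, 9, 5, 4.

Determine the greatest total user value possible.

This is an integer program with binary decision variables.
Allowing fractional choices, the relaxed optimum would be about 28.8, but features are indivisible.
K + W: effort 11 + 6 = 17 ≤ 17, user value 16 + 9 = 25.
J + N: effort 7 + 8 = 15 ≤ 17, user value 14 + 5 = 19.
J + W: effort 7 + 6 = 13 ≤ 17, user value 14 + 9 = 23.
Best is K and W with total user value 25.

25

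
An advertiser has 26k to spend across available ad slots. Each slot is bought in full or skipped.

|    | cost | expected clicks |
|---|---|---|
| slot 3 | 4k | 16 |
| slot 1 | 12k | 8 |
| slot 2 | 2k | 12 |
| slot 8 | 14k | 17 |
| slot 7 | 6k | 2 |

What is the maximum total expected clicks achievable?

47

This is an integer program with binary decision variables.
Allowing fractional choices, the relaxed optimum would be about 49.0, but ad slots are indivisible.
slot 3 + slot 2 + slot 8 + slot 7: cost 4 + 2 + 14 + 6 = 26 ≤ 26, expected clicks 16 + 12 + 17 + 2 = 47.
slot 3 + slot 2 + slot 8: cost 4 + 2 + 14 = 20 ≤ 26, expected clicks 16 + 12 + 17 = 45.
slot 3 + slot 1 + slot 2 + slot 7: cost 4 + 12 + 2 + 6 = 24 ≤ 26, expected clicks 16 + 8 + 12 + 2 = 38.
Best is slot 3, slot 2, slot 8, and slot 7 with total expected clicks 47.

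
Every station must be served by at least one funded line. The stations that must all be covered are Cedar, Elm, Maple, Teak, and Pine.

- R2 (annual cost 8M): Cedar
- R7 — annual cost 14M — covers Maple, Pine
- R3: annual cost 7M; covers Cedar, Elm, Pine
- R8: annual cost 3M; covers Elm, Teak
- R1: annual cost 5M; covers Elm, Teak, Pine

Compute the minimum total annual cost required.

Choose R7, R3, and R8: together they cover Cedar, Elm, Maple, Teak, Pine — every station.
Total annual cost: 14 + 7 + 3 = 24.
No cover costs less than 24.

24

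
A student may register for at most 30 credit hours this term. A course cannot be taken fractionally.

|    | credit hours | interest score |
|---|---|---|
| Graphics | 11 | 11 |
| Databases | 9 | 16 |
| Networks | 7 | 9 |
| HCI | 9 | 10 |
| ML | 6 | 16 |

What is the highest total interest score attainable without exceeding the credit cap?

43

Allowing fractional choices, the relaxed optimum would be about 49.9, but courses are indivisible.
Graphics + Databases + ML: credit hours 11 + 9 + 6 = 26 ≤ 30, interest score 11 + 16 + 16 = 43.
Databases + Networks + ML: credit hours 9 + 7 + 6 = 22 ≤ 30, interest score 16 + 9 + 16 = 41.
Databases + HCI + ML: credit hours 9 + 9 + 6 = 24 ≤ 30, interest score 16 + 10 + 16 = 42.
Best is Graphics, Databases, and ML with total interest score 43.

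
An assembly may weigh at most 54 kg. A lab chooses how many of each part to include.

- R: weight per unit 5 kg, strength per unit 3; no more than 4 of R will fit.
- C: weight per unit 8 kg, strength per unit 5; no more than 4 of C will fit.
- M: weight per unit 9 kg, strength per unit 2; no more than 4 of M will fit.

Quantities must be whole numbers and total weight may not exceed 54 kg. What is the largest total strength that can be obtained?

32

C has the best ratio (5/8); taking only C gives at most 4×5 = 20 (stopped by the supply cap of 4).
Mixing does better — 4×R and 4×C: weight 52 ≤ 54, strength 4·3 + 4·5 = 32.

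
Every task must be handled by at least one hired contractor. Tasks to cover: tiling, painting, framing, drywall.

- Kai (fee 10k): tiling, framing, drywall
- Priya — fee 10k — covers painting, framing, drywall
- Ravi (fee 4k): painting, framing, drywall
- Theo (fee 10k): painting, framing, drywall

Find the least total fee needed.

14

Choose Kai and Ravi: together they cover tiling, painting, framing, drywall — every task.
Total fee: 10 + 4 = 14.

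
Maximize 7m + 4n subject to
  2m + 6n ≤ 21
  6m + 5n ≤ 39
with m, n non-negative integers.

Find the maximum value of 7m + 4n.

42

The continuous relaxation peaks at (6.5, 0) with value 45.50; rounding to a feasible lattice point costs some objective.
(m,n)=(6,0): 2·6+6·0=12≤21, 6·6+5·0=36≤39, objective 42.
(m,n)=(5,1): 2·5+6·1=16≤21, 6·5+5·1=35≤39, objective 39.
(m,n)=(5,0): 2·5+6·0=10≤21, 6·5+5·0=30≤39, objective 35.
The best lattice point is (6,0), giving 42.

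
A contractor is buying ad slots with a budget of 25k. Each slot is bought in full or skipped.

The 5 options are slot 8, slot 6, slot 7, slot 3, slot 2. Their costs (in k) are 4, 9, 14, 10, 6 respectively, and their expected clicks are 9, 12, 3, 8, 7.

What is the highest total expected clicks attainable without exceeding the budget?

29

Allowing fractional choices, the relaxed optimum would be about 32.8, but ad slots are indivisible.
slot 8 + slot 6 + slot 3: cost 4 + 9 + 10 = 23 ≤ 25, expected clicks 9 + 12 + 8 = 29.
slot 8 + slot 6 + slot 2: cost 4 + 9 + 6 = 19 ≤ 25, expected clicks 9 + 12 + 7 = 28.
Best is slot 8, slot 6, and slot 3 with total expected clicks 29.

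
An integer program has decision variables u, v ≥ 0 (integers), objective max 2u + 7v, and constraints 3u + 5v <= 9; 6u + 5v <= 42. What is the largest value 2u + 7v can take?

The continuous relaxation peaks at (0, 1.8) with value 12.60; rounding to a feasible lattice point costs some objective.
(u,v)=(1,1): 3·1+5·1=8≤9, 6·1+5·1=11≤42, objective 9.
(u,v)=(0,1): 3·0+5·1=5≤9, 6·0+5·1=5≤42, objective 7.
The best lattice point is (1,1), giving 9.

9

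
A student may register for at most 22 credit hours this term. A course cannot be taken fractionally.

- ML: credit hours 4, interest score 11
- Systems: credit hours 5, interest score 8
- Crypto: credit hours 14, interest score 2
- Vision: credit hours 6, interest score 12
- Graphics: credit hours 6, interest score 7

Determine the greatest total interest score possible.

Treat it as a binary knapsack problem.
Take ML, Systems, Vision, and Graphics: credit hours 4 + 5 + 6 + 6 = 21 ≤ 22, interest score 11 + 8 + 12 + 7 = 38.
No other feasible combination does better.

38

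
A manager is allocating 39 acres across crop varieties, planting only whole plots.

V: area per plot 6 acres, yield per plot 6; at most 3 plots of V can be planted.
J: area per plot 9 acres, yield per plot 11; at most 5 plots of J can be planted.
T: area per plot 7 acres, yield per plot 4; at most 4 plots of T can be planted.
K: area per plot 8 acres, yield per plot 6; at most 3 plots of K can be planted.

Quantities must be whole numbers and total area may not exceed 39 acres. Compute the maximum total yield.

This is a bounded integer knapsack.
J has the best ratio (11/9); taking only J gives at most 4×11 = 44 (stopped by the area limit).
Mixing does better — 2×V and 3×J: area 39 ≤ 39, yield 2·6 + 3·11 = 45.

45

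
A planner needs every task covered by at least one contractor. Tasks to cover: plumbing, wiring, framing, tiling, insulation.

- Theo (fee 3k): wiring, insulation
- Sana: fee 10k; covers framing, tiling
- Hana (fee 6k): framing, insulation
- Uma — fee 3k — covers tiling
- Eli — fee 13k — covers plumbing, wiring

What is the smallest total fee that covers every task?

The greedy cost-per-new-task heuristic would pick Theo, Uma, Hana, and Eli for 25, but a cheaper cover exists.
Choose Hana, Uma, and Eli: together they cover plumbing, wiring, framing, tiling, insulation — every task.
Total fee: 6 + 3 + 13 = 22.
No cover costs less than 22.

22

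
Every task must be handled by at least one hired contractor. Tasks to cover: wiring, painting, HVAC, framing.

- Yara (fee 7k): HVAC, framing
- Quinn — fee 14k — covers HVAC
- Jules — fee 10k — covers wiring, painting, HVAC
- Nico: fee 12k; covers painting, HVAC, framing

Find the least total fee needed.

17

This is an integer covering problem.
Choose Yara and Jules: together they cover wiring, painting, HVAC, framing — every task.
Total fee: 7 + 10 = 17.
No cover costs less than 17.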